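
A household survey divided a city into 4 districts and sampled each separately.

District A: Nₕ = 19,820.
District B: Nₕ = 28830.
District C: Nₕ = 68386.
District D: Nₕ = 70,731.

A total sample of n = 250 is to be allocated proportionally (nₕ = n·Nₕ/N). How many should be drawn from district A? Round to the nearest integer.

N = 19820 + 28830 + 68386 + 70731 = 187767.
n_A = 250·19820/187767 = 26.389... → 26.

26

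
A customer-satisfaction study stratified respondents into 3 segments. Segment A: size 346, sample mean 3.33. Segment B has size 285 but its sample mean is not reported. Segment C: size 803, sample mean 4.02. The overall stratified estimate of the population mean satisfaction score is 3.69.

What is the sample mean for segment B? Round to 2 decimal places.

Σ Nₕx̄ₕ = N·μ, so 285·x̄_B = 1434·3.69 − (346·3.33 + 803·4.02).
= 5291.46 − 4380.24 = 911.22.
x̄_B = 911.22 / 285 = 3.1973... → 3.20.

3.20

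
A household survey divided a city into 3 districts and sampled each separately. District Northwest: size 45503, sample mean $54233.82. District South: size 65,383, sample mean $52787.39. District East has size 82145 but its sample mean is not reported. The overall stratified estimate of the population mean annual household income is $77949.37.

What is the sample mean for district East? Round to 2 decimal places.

Σ Nₕx̄ₕ = N·μ, so 82145·x̄_East = 193031·77949.37 − (45503·54233.82 + 65383·52787.39).
= 15046644840.47 − 5919199431.83 = 9127445408.64.
x̄_East = 9127445408.64 / 82145 = 111113.8281... → 111113.83.

111113.83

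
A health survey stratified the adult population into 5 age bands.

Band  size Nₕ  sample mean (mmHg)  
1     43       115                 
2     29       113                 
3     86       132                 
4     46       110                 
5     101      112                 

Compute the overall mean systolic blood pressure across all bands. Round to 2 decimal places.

N = 43 + 29 + 86 + 46 + 101 = 305.
Overall mean = Σ (Nₕ/N)·x̄ₕ — weight by population share, not a simple average.
Σ Nₕx̄ₕ = 43·115 + 29·113 + 86·132 + 46·110 + 101·112 = 4945 + 3277 + 11352 + 5060 + 11312 = 35946.
Divide by N: 35946 / 305 = 117.8557... → 117.86.

117.86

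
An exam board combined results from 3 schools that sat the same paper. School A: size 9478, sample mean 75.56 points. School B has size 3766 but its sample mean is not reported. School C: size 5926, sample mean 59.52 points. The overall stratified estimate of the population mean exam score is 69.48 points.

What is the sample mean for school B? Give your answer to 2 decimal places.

N = 9478 + 3766 + 5926 = 19170.
Overall total = μ·N = 69.48·19170 = 1331931.6.
Subtract the known strata: 9478·75.56 + 5926·59.52 = 1068873.2.
Remaining total for school B: 1331931.6 − 1068873.2 = 263058.4.
Divide by its size: 263058.4 / 3766 = 69.8509... → 69.85.

69.85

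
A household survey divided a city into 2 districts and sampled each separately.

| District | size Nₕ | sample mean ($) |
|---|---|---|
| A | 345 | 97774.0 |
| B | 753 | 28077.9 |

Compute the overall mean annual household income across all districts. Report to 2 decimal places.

49976.95

x̄_st = (Σ Nₕx̄ₕ) / (Σ Nₕ) = (345·97774.0 + 753·28077.9) / 1098
= 54874688.7 / 1098 = 49976.9478... → 49976.95.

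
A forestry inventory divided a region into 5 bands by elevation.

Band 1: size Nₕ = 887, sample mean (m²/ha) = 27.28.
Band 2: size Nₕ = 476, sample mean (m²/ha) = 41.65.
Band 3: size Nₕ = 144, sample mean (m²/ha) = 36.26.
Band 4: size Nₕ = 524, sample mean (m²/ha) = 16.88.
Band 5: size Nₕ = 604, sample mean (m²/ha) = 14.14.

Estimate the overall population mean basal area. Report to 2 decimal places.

25.29

N = 2635; weights Wₕ = Nₕ/N = (0.3366, 0.1806, 0.0546, 0.1989, 0.2292).
x̄_st = Σ Wₕ·x̄ₕ = 0.3366·27.28 + 0.1806·41.65 + 0.0546·36.26 + 0.1989·16.88 + 0.2292·14.14 ≈ 25.2865...
→ 25.29.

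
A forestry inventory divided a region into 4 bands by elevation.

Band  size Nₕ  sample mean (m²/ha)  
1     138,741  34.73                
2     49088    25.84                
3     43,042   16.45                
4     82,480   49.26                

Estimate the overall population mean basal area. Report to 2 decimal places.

34.65

x̄_st = (Σ Nₕx̄ₕ) / (Σ Nₕ) = (138741·34.73 + 49088·25.84 + 43042·16.45 + 82480·49.26) / 313351
= 10857914.55 / 313351 = 34.6510... → 34.65.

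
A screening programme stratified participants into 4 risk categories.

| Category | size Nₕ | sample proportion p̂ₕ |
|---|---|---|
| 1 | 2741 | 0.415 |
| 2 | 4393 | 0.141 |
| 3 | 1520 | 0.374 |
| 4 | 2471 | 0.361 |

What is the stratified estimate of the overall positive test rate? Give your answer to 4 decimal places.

0.2892

Wₕ = Nₕ/N with N = 11125: 0.2464, 0.3949, 0.1366, 0.2221.
p̂_st = 0.2464·0.415 + 0.3949·0.141 + 0.1366·0.374 + 0.2221·0.361 ≈ 0.289208 → 0.2892.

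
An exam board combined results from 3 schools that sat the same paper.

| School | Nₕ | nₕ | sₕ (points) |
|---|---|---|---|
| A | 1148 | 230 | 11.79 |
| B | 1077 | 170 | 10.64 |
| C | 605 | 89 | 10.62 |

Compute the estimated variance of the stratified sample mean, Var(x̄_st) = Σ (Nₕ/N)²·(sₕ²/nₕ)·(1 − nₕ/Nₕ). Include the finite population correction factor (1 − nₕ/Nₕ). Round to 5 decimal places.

N = 2830; Wₕ = Nₕ/N.
school A: (1148/2830)²·11.79²/230·(1 − 230/1148) = 0.07952643
school B: (1077/2830)²·10.64²/170·(1 − 170/1077) = 0.08122402
school C: (605/2830)²·10.62²/89·(1 − 89/605) = 0.04939594
Sum = 0.21014638 → 0.21015.

0.21015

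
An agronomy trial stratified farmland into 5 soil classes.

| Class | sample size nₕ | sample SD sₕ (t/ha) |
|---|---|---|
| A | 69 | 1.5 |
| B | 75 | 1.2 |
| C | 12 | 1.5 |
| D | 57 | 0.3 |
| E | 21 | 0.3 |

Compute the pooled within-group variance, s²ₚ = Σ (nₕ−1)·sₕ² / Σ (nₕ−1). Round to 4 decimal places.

A: (69−1)·1.5² = 68·2.25 = 153
B: (75−1)·1.2² = 74·1.44 = 106.56
C: (12−1)·1.5² = 11·2.25 = 24.75
D: (57−1)·0.3² = 56·0.09 = 5.04
E: (21−1)·0.3² = 20·0.09 = 1.8
Numerator = 291.15; denominator = Σ(nₕ−1) = 229.
s²ₚ = 291.15/229 = 1.271397... → 1.2714.

1.2714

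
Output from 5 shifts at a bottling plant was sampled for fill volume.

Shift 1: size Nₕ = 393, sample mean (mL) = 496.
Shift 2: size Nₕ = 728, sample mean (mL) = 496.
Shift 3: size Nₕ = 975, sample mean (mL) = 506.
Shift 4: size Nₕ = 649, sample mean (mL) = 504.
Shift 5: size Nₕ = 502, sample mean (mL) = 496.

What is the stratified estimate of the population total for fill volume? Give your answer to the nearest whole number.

1: 393·496 = 194928
2: 728·496 = 361088
3: 975·506 = 493350
4: 649·504 = 327096
5: 502·496 = 248992
τ̂ = Σ Nₕx̄ₕ = 1625454.

1625454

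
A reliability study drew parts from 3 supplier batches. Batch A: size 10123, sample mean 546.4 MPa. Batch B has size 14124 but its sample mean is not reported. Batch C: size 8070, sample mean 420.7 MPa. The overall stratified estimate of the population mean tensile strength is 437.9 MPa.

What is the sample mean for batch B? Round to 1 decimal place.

N = 10123 + 14124 + 8070 = 32317.
Overall total = μ·N = 437.9·32317 = 14151614.3.
Subtract the known strata: 10123·546.4 + 8070·420.7 = 8926256.2.
Remaining total for batch B: 14151614.3 − 8926256.2 = 5225358.1.
Divide by its size: 5225358.1 / 14124 = 369.963... → 370.0.

370.0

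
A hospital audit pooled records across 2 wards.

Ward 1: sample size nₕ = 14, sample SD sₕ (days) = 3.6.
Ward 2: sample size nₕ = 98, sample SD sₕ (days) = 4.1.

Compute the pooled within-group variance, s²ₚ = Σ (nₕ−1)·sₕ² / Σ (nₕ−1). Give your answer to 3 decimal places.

16.355

Degrees of freedom: 13 + 97 = 110.
Σ(nₕ−1)sₕ² = 13·12.96 + 97·16.81 = 1799.05.
s²ₚ = 1799.05 / 110 = 16.355 → 16.355.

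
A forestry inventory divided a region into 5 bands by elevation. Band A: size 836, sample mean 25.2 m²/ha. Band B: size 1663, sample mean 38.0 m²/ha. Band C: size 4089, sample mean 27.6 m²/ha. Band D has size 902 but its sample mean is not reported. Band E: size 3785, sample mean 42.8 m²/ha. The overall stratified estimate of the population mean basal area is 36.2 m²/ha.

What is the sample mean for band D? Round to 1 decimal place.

54.4

Σ Nₕx̄ₕ = N·μ, so 902·x̄_D = 11275·36.2 − (836·25.2 + 1663·38.0 + 4089·27.6 + 3785·42.8).
= 408155 − 359115.6 = 49039.4.
x̄_D = 49039.4 / 902 = 54.367... → 54.4.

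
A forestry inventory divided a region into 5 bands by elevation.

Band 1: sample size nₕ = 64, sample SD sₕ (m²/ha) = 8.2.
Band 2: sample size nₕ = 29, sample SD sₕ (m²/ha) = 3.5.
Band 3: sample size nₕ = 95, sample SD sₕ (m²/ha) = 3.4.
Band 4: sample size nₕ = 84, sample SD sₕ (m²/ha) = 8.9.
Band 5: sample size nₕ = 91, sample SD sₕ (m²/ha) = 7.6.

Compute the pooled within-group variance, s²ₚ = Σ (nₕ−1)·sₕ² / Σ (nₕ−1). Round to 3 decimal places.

48.711

Degrees of freedom: 63 + 28 + 94 + 83 + 90 = 358.
Σ(nₕ−1)sₕ² = 63·67.24 + 28·12.25 + 94·11.56 + 83·79.21 + 90·57.76 = 17438.59.
s²ₚ = 17438.59 / 358 = 48.71115... → 48.711.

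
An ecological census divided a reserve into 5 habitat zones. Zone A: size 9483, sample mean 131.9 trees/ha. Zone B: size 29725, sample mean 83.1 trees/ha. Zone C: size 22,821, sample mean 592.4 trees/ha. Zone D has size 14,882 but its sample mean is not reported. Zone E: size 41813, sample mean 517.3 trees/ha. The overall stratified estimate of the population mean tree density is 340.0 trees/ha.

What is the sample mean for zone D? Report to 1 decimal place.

100.5

Σ Nₕx̄ₕ = N·μ, so 14882·x̄_D = 118724·340.0 − (9483·131.9 + 29725·83.1 + 22821·592.4 + 41813·517.3).
= 40366160 − 38869980.5 = 1496179.5.
x̄_D = 1496179.5 / 14882 = 100.536... → 100.5.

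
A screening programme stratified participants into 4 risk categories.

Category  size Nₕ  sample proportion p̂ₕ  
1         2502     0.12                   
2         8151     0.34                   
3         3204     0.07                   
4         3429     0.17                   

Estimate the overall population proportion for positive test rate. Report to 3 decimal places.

Wₕ = Nₕ/N with N = 17286: 0.1447, 0.4715, 0.1854, 0.1984.
p̂_st = 0.1447·0.12 + 0.4715·0.34 + 0.1854·0.07 + 0.1984·0.17 ≈ 0.22439... → 0.224.

0.224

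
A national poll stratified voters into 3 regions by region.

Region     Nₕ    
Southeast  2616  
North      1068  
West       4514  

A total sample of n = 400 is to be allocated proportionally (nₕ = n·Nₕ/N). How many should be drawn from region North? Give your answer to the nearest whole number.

52

Share of region North = 1068/8198 = 0.13028.
Allocate 400 × 0.13028 = 52.110... → 52.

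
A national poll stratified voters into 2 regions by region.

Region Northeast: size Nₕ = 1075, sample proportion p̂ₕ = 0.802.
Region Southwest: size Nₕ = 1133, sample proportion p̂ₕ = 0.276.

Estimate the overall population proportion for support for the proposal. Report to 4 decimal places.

Wₕ = Nₕ/N with N = 2208: 0.4869, 0.5131.
p̂_st = 0.4869·0.802 + 0.5131·0.276 ≈ 0.532091... → 0.5321.

0.5321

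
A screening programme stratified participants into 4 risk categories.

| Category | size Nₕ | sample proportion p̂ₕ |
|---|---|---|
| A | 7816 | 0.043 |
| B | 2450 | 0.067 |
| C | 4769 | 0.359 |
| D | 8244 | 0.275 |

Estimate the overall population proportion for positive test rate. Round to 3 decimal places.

0.192

N = 7816 + 2450 + 4769 + 8244 = 23279.
Overall proportion = Σ (Nₕ/N)·p̂ₕ.
Σ Nₕp̂ₕ = 336.088 + 164.15 + 1712.071 + 2267.1 = 4479.409.
4479.409 / 23279 = 0.19242... → 0.192.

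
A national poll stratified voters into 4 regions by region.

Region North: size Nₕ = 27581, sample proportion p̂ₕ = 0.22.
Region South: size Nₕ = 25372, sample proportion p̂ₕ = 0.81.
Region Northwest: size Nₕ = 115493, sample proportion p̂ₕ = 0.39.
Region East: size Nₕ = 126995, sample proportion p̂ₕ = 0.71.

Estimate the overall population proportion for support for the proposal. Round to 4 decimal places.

Wₕ = Nₕ/N with N = 295441: 0.0934, 0.0859, 0.3909, 0.4298.
p̂_st = 0.0934·0.22 + 0.0859·0.81 + 0.3909·0.39 + 0.4298·0.71 ≈ 0.547750... → 0.5478.

0.5478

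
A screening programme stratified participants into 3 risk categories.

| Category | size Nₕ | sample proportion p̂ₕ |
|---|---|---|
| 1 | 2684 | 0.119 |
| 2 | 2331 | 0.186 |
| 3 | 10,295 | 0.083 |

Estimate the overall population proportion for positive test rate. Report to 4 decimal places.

Wₕ = Nₕ/N with N = 15310: 0.1753, 0.1523, 0.6724.
p̂_st = 0.1753·0.119 + 0.1523·0.186 + 0.6724·0.083 ≈ 0.104993... → 0.1050.

0.1050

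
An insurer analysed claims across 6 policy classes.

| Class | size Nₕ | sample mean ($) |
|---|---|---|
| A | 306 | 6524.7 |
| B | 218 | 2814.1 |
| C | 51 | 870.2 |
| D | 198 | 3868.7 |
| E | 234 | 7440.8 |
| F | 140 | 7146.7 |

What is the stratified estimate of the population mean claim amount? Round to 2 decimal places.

N = 1147; weights Wₕ = Nₕ/N = (0.2668, 0.1901, 0.0445, 0.1726, 0.2040, 0.1221).
x̄_st = Σ Wₕ·x̄ₕ = 0.2668·6524.7 + 0.1901·2814.1 + 0.0445·870.2 + 0.1726·3868.7 + 0.2040·7440.8 + 0.1221·7146.7 ≈ 5372.3627...
→ 5372.36.

5372.36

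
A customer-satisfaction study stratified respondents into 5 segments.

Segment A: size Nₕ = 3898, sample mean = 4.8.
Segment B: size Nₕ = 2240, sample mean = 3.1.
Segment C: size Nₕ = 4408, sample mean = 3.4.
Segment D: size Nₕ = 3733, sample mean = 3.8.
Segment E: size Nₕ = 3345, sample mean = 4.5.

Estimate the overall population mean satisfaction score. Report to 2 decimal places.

N = 17624; weights Wₕ = Nₕ/N = (0.2212, 0.1271, 0.2501, 0.2118, 0.1898).
x̄_st = Σ Wₕ·x̄ₕ = 0.2212·4.8 + 0.1271·3.1 + 0.2501·3.4 + 0.2118·3.8 + 0.1898·4.5 ≈ 3.9650...
→ 3.97.

3.97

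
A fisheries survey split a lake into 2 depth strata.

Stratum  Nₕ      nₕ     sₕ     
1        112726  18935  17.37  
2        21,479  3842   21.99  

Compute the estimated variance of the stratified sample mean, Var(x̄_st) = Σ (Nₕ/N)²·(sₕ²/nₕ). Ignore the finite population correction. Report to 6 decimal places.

N = 134205. Term for each stratum: Wₕ²sₕ²/nₕ.
Var(x̄_st) = 0.011242040 + 0.003223917 = 0.014465957 → 0.014466.

0.014466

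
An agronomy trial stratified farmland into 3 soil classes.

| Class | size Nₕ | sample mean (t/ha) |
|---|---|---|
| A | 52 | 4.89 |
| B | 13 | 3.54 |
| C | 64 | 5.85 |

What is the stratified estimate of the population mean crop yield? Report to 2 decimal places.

5.23

N = 129; weights Wₕ = Nₕ/N = (0.4031, 0.1008, 0.4961).
x̄_st = Σ Wₕ·x̄ₕ = 0.4031·4.89 + 0.1008·3.54 + 0.4961·5.85 ≈ 5.2302...
→ 5.23.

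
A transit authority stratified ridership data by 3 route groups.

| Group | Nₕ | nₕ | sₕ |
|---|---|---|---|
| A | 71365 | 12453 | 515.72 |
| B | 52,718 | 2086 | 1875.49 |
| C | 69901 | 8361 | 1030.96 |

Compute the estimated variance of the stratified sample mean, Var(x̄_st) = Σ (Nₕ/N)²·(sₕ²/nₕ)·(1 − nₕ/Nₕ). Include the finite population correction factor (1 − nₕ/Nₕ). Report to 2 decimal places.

136.53

N = 193984. Term for each stratum: Wₕ²sₕ²/nₕ·(1−nₕ/Nₕ).
Var(x̄_st) = 2.38622 + 119.60997 + 14.53230 = 136.52850 → 136.53.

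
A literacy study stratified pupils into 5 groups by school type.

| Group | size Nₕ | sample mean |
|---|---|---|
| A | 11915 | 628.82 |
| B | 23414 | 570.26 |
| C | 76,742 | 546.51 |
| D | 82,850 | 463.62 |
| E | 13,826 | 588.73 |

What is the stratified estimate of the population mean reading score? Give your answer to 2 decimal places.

N = 208747; weights Wₕ = Nₕ/N = (0.0571, 0.1122, 0.3676, 0.3969, 0.0662).
x̄_st = Σ Wₕ·x̄ₕ = 0.0571·628.82 + 0.1122·570.26 + 0.3676·546.51 + 0.3969·463.62 + 0.0662·588.73 ≈ 523.7700...
→ 523.77.

523.77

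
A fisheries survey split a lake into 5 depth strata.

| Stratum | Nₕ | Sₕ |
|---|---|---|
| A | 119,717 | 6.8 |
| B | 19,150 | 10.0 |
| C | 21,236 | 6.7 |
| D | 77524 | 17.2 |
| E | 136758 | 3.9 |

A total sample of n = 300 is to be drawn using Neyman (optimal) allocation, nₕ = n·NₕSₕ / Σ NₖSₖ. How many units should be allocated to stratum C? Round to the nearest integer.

14

Σ NₕSₕ = 119717·6.8 + 19150·10.0 + 21236·6.7 + 77524·17.2 + 136758·3.9 = 3014625.8.
Share for C: 142281.2/3014625.8 = 0.04720.
n_C = 300 × 0.04720 = 14.159... → 14.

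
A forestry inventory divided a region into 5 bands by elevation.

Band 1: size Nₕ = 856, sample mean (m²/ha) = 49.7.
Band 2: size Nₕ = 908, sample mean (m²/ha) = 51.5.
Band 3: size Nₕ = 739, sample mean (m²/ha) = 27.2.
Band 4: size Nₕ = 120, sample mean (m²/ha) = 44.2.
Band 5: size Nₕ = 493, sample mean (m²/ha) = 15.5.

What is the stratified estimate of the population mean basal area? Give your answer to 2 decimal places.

39.27

x̄_st = (Σ Nₕx̄ₕ) / (Σ Nₕ) = (856·49.7 + 908·51.5 + 739·27.2 + 120·44.2 + 493·15.5) / 3116
= 122351.5 / 3116 = 39.2656... → 39.27.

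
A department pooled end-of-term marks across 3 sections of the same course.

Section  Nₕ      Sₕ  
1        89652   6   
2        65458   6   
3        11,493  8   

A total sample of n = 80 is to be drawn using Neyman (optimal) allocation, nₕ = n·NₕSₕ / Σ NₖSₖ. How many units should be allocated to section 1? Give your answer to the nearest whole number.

42

1: NₕSₕ = 89652·6 = 537912
2: NₕSₕ = 65458·6 = 392748
3: NₕSₕ = 11493·8 = 91944
Σ NₕSₕ = 1022604.
n_1 = 80·537912/1022604 = 42.082... → 42.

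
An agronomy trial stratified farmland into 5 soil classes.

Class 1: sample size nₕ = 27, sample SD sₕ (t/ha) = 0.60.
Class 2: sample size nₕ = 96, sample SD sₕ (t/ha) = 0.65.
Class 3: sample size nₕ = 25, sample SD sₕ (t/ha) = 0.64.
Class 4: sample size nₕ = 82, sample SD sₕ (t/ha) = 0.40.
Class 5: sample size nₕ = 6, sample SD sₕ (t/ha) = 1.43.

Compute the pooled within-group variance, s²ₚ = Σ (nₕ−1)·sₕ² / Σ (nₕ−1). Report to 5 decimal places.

0.35720

1: (27−1)·0.60² = 26·0.36 = 9.36
2: (96−1)·0.65² = 95·0.4225 = 40.1375
3: (25−1)·0.64² = 24·0.4096 = 9.8304
4: (82−1)·0.40² = 81·0.16 = 12.96
5: (6−1)·1.43² = 5·2.0449 = 10.2245
Numerator = 82.5124; denominator = Σ(nₕ−1) = 231.
s²ₚ = 82.5124/231 = 0.3571965... → 0.35720.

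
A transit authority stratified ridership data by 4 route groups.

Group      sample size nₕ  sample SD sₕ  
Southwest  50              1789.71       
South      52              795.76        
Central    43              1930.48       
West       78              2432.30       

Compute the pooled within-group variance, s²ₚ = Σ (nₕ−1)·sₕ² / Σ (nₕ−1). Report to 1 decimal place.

Degrees of freedom: 49 + 51 + 42 + 77 = 219.
Σ(nₕ−1)sₕ² = 49·3203061.8841 + 51·633233.9776 + 42·3726753.0304 + 77·5916083.29 = 801307005.7853.
s²ₚ = 801307005.7853 / 219 = 3658936.099... → 3658936.1.

3658936.1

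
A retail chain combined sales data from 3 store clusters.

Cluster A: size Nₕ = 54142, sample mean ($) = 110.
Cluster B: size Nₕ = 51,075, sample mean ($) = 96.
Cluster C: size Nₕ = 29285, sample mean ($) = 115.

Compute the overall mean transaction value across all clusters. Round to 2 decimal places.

x̄_st = (Σ Nₕx̄ₕ) / (Σ Nₕ) = (54142·110 + 51075·96 + 29285·115) / 134502
= 14226595 / 134502 = 105.7724... → 105.77.

105.77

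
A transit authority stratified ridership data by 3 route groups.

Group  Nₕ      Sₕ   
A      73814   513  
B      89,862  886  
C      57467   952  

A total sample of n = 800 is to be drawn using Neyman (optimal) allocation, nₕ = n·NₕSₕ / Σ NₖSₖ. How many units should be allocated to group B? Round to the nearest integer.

370

Σ NₕSₕ = 73814·513 + 89862·886 + 57467·952 = 172192898.
Share for B: 79617732/172192898 = 0.46238.
n_B = 800 × 0.46238 = 369.900... → 370.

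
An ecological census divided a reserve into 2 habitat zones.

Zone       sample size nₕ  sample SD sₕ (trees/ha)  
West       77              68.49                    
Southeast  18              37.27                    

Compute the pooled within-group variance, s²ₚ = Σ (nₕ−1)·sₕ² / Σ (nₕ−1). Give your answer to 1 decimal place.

West: (77−1)·68.49² = 76·4690.8801 = 356506.8876
Southeast: (18−1)·37.27² = 17·1389.0529 = 23613.8993
Numerator = 380120.7869; denominator = Σ(nₕ−1) = 93.
s²ₚ = 380120.7869/93 = 4087.320... → 4087.3.

4087.3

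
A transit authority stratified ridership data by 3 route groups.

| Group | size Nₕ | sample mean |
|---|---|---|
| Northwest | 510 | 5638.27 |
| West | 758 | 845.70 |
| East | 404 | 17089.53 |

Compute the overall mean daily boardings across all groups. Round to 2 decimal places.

6232.49

N = 1672; weights Wₕ = Nₕ/N = (0.3050, 0.4533, 0.2416).
x̄_st = Σ Wₕ·x̄ₕ = 0.3050·5638.27 + 0.4533·845.70 + 0.2416·17089.53 ≈ 6232.4931...
→ 6232.49.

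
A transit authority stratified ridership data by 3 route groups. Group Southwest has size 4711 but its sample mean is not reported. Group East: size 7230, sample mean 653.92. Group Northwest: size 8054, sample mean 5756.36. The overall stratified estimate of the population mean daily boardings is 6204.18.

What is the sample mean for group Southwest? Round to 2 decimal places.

15487.80

N = 4711 + 7230 + 8054 = 19995.
Overall total = μ·N = 6204.18·19995 = 124052579.1.
Subtract the known strata: 7230·653.92 + 8054·5756.36 = 51089565.04.
Remaining total for group Southwest: 124052579.1 − 51089565.04 = 72963014.06.
Divide by its size: 72963014.06 / 4711 = 15487.7975... → 15487.80.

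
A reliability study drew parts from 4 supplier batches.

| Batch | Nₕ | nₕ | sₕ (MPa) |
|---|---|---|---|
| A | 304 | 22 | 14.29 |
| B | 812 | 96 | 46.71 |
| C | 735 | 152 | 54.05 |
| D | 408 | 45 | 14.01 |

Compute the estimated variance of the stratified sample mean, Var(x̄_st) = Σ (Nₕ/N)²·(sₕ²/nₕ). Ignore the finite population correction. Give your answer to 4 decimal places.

5.2815

N = 2259. Term for each stratum: Wₕ²sₕ²/nₕ.
Var(x̄_st) = 0.1680957 + 2.9364871 + 2.0346515 + 0.1422825 = 5.2815168 → 5.2815.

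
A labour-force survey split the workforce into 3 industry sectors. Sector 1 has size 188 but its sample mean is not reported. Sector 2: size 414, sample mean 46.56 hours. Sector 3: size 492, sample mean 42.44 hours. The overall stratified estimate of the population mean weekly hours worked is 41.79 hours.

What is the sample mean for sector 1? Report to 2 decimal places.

Σ Nₕx̄ₕ = N·μ, so 188·x̄_1 = 1094·41.79 − (414·46.56 + 492·42.44).
= 45718.26 − 40156.32 = 5561.94.
x̄_1 = 5561.94 / 188 = 29.5848... → 29.58.

29.58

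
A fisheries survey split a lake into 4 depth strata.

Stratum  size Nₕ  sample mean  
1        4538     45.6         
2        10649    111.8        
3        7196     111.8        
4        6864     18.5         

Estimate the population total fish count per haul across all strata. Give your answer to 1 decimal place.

1: 4538·45.6 = 206932.8
2: 10649·111.8 = 1190558.2
3: 7196·111.8 = 804512.8
4: 6864·18.5 = 126984
τ̂ = Σ Nₕx̄ₕ = 2328987.8.

2328987.8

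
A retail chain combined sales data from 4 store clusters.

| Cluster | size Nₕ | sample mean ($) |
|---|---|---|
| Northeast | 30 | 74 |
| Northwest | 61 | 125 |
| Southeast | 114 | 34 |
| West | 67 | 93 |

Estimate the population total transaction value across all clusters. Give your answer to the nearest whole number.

19952

Northeast: 30·74 = 2220
Northwest: 61·125 = 7625
Southeast: 114·34 = 3876
West: 67·93 = 6231
τ̂ = Σ Nₕx̄ₕ = 19952.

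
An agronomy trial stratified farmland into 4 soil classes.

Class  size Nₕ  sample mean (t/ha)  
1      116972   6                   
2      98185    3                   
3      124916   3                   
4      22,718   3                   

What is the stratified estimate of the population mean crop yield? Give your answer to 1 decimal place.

4.0

x̄_st = (Σ Nₕx̄ₕ) / (Σ Nₕ) = (116972·6 + 98185·3 + 124916·3 + 22718·3) / 362791
= 1439289 / 362791 = 3.967... → 4.0.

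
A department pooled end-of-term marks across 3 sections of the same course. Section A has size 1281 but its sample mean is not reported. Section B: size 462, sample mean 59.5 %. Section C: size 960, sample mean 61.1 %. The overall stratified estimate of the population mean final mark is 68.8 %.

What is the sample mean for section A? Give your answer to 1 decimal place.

77.9

N = 1281 + 462 + 960 = 2703.
Overall total = μ·N = 68.8·2703 = 185966.4.
Subtract the known strata: 462·59.5 + 960·61.1 = 86145.
Remaining total for section A: 185966.4 − 86145 = 99821.4.
Divide by its size: 99821.4 / 1281 = 77.925... → 77.9.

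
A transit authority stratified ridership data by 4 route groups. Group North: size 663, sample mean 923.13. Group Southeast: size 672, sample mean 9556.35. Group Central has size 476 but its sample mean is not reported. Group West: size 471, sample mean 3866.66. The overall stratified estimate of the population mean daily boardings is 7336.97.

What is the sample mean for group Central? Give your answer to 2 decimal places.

16571.15

Σ Nₕx̄ₕ = N·μ, so 476·x̄_Central = 2282·7336.97 − (663·923.13 + 672·9556.35 + 471·3866.66).
= 16742965.54 − 8855099.25 = 7887866.29.
x̄_Central = 7887866.29 / 476 = 16571.1477... → 16571.15.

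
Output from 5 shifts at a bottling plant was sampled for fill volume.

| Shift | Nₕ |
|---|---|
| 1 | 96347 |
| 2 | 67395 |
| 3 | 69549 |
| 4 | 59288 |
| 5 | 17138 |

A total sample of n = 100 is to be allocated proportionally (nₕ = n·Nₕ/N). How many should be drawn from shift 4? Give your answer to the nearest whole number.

Share of shift 4 = 59288/309717 = 0.19143.
Allocate 100 × 0.19143 = 19.143... → 19.

19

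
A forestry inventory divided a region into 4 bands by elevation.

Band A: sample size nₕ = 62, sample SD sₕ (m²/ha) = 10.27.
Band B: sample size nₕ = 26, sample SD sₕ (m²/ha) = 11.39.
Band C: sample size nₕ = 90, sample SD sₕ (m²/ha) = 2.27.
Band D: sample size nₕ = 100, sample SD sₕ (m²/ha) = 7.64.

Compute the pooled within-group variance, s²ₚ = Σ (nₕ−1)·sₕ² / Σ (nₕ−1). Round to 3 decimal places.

58.082

Degrees of freedom: 61 + 25 + 89 + 99 = 274.
Σ(nₕ−1)sₕ² = 61·105.4729 + 25·129.7321 + 89·5.1529 + 99·58.3696 = 15914.3479.
s²ₚ = 15914.3479 / 274 = 58.08156... → 58.082.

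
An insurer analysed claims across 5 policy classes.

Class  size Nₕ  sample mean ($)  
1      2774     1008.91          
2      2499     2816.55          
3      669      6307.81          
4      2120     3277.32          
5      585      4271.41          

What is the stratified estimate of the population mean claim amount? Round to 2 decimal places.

N = 2774 + 2499 + 669 + 2120 + 585 = 8647.
Overall mean = Σ (Nₕ/N)·x̄ₕ — weight by population share, not a simple average.
Σ Nₕx̄ₕ = 2774·1008.91 + 2499·2816.55 + 669·6307.81 + 2120·3277.32 + 585·4271.41 = 2798716.34 + 7038558.45 + 4219924.89 + 6947918.4 + 2498774.85 = 23503892.93.
Divide by N: 23503892.93 / 8647 = 2718.1558... → 2718.16.

2718.16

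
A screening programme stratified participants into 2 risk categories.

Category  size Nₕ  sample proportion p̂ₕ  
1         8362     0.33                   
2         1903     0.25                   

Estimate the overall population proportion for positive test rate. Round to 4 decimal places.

N = 8362 + 1903 = 10265.
Overall proportion = Σ (Nₕ/N)·p̂ₕ.
Σ Nₕp̂ₕ = 2759.46 + 475.75 = 3235.21.
3235.21 / 10265 = 0.315169... → 0.3152.

0.3152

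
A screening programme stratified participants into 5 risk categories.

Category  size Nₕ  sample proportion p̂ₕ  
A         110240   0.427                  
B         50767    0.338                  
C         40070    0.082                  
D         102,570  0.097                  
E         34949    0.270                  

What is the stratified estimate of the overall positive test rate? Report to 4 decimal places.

0.2567

N = 110240 + 50767 + 40070 + 102570 + 34949 = 338596.
Overall proportion = Σ (Nₕ/N)·p̂ₕ.
Σ Nₕp̂ₕ = 47072.48 + 17159.246 + 3285.74 + 9949.29 + 9436.23 = 86902.986.
86902.986 / 338596 = 0.256657... → 0.2567.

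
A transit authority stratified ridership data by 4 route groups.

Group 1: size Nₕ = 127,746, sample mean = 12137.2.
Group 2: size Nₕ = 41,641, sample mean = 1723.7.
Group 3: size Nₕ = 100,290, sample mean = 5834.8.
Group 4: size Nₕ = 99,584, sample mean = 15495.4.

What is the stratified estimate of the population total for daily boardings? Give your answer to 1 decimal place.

Estimate total by summing Nₕ·x̄ₕ over strata.
127746·12137.2 + 41641·1723.7 + 100290·5834.8 + 99584·15495.4 = 1550478751.2 + 71776591.7 + 585172092 + 1543093913.6 = 3750521348.5.

3750521348.5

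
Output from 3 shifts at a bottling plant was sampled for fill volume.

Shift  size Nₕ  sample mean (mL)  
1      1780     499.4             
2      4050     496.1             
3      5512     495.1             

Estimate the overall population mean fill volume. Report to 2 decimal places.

496.13

N = 1780 + 4050 + 5512 = 11342.
Overall mean = Σ (Nₕ/N)·x̄ₕ — weight by population share, not a simple average.
Σ Nₕx̄ₕ = 1780·499.4 + 4050·496.1 + 5512·495.1 = 888932 + 2009205 + 2728991.2 = 5627128.2.
Divide by N: 5627128.2 / 11342 = 496.1319... → 496.13.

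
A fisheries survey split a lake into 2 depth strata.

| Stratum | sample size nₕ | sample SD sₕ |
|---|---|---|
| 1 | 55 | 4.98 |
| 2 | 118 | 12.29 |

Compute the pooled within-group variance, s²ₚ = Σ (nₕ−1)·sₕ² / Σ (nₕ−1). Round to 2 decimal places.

1: (55−1)·4.98² = 54·24.8004 = 1339.2216
2: (118−1)·12.29² = 117·151.0441 = 17672.1597
Numerator = 19011.3813; denominator = Σ(nₕ−1) = 171.
s²ₚ = 19011.3813/171 = 111.1777... → 111.18.

111.18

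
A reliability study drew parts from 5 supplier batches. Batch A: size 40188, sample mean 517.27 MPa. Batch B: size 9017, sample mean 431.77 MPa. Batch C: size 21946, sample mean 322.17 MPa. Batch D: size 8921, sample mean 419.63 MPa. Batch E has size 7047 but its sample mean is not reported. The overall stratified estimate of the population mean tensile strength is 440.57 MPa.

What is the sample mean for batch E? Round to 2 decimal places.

N = 40188 + 9017 + 21946 + 8921 + 7047 = 87119.
Overall total = μ·N = 440.57·87119 = 38382017.83.
Subtract the known strata: 40188·517.27 + 9017·431.77 + 21946·322.17 + 8921·419.63 = 35495178.9.
Remaining total for batch E: 38382017.83 − 35495178.9 = 2886838.93.
Divide by its size: 2886838.93 / 7047 = 409.6550... → 409.66.

409.66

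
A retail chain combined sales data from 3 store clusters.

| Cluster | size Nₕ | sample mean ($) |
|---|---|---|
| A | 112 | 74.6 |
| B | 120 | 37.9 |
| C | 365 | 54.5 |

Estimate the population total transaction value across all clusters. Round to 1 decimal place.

32795.7

Population total = Σ Nₕ·x̄ₕ (each stratum's size times its mean).
112·74.6 + 120·37.9 + 365·54.5 = 8355.2 + 4548 + 19892.5 = 32795.7.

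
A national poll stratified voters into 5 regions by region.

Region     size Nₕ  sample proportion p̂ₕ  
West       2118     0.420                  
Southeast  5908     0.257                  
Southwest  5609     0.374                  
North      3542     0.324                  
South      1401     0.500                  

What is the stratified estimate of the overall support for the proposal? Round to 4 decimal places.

0.3420

N = 2118 + 5908 + 5609 + 3542 + 1401 = 18578.
Overall proportion = Σ (Nₕ/N)·p̂ₕ.
Σ Nₕp̂ₕ = 889.56 + 1518.356 + 2097.766 + 1147.608 + 700.5 = 6353.79.
6353.79 / 18578 = 0.342006... → 0.3420.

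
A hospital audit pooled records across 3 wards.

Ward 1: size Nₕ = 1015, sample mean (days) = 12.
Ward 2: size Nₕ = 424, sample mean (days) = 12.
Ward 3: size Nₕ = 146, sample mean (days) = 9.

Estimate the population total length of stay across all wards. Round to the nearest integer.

18582

1: 1015·12 = 12180
2: 424·12 = 5088
3: 146·9 = 1314
τ̂ = Σ Nₕx̄ₕ = 18582.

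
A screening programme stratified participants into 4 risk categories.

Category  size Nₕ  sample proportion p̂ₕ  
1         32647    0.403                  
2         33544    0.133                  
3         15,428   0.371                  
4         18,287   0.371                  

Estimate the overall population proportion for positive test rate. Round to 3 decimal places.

0.302

Wₕ = Nₕ/N with N = 99906: 0.3268, 0.3358, 0.1544, 0.1830.
p̂_st = 0.3268·0.403 + 0.3358·0.133 + 0.1544·0.371 + 0.1830·0.371 ≈ 0.30155... → 0.302.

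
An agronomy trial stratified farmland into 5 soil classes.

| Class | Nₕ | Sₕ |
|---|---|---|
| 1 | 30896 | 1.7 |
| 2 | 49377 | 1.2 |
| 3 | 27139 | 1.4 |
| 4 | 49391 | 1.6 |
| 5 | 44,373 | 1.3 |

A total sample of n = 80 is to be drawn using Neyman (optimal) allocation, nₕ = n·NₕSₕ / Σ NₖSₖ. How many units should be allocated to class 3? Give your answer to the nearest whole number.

11

Σ NₕSₕ = 30896·1.7 + 49377·1.2 + 27139·1.4 + 49391·1.6 + 44373·1.3 = 286480.7.
Share for 3: 37994.6/286480.7 = 0.13263.
n_3 = 80 × 0.13263 = 10.610... → 11.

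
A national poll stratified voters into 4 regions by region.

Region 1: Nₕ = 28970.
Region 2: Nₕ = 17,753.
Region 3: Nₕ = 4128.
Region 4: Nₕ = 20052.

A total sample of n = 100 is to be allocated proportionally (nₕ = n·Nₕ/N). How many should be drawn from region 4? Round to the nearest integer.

28

Share of region 4 = 20052/70903 = 0.28281.
Allocate 100 × 0.28281 = 28.281... → 28.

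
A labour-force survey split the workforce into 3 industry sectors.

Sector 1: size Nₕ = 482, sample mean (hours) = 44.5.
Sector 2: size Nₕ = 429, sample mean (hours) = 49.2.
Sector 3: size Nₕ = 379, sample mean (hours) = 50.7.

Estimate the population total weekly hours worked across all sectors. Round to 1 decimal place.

Population total = Σ Nₕ·x̄ₕ (each stratum's size times its mean).
482·44.5 + 429·49.2 + 379·50.7 = 21449 + 21106.8 + 19215.3 = 61771.1.

61771.1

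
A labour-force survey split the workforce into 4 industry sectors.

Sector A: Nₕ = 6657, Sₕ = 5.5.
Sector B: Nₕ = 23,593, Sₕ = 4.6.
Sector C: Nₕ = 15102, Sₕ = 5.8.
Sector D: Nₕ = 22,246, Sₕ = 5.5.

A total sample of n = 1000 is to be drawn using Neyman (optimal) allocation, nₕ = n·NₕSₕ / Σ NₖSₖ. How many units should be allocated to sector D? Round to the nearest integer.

345

A: NₕSₕ = 6657·5.5 = 36613.5
B: NₕSₕ = 23593·4.6 = 108527.8
C: NₕSₕ = 15102·5.8 = 87591.6
D: NₕSₕ = 22246·5.5 = 122353
Σ NₕSₕ = 355085.9.
n_D = 1000·122353/355085.9 = 344.573... → 345.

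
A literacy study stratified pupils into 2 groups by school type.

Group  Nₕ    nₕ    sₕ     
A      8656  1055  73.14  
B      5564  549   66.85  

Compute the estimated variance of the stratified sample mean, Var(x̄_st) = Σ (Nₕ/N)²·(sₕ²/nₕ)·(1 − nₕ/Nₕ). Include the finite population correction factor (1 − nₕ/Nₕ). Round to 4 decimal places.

N = 14220; Wₕ = Nₕ/N.
group A: (8656/14220)²·73.14²/1055·(1 − 1055/8656) = 1.6498568
group B: (5564/14220)²·66.85²/549·(1 − 549/5564) = 1.1232834
Sum = 2.7731402 → 2.7731.

2.7731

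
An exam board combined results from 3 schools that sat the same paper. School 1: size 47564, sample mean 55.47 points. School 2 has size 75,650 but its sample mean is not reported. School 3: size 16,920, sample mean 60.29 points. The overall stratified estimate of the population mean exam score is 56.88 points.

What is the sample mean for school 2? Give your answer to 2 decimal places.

Σ Nₕx̄ₕ = N·μ, so 75650·x̄_2 = 140134·56.88 − (47564·55.47 + 16920·60.29).
= 7970821.92 − 3658481.88 = 4312340.04.
x̄_2 = 4312340.04 / 75650 = 57.0038... → 57.00.

57.00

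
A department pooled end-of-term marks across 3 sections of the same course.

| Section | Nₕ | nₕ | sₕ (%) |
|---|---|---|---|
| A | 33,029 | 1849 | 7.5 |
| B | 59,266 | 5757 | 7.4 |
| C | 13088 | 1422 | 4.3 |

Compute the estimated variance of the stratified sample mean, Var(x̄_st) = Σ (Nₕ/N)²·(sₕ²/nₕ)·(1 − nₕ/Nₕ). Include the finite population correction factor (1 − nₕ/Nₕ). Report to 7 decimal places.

N = 105383; Wₕ = Nₕ/N.
section A: (33029/105383)²·7.5²/1849·(1 − 1849/33029) = 0.0028210841
section B: (59266/105383)²·7.4²/5757·(1 − 5757/59266) = 0.0027161800
section C: (13088/105383)²·4.3²/1422·(1 − 1422/13088) = 0.0001787687
Sum = 0.0057160328 → 0.0057160.

0.0057160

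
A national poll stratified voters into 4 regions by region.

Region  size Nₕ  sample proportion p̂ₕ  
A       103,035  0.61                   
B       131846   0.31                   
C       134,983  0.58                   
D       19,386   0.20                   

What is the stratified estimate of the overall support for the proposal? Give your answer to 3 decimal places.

0.478

Wₕ = Nₕ/N with N = 389250: 0.2647, 0.3387, 0.3468, 0.0498.
p̂_st = 0.2647·0.61 + 0.3387·0.31 + 0.3468·0.58 + 0.0498·0.20 ≈ 0.47756... → 0.478.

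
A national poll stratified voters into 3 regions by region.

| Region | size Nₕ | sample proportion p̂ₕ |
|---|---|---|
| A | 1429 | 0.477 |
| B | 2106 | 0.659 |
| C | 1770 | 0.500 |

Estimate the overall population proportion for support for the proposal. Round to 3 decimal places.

Wₕ = Nₕ/N with N = 5305: 0.2694, 0.3970, 0.3336.
p̂_st = 0.2694·0.477 + 0.3970·0.659 + 0.3336·0.500 ≈ 0.55692... → 0.557.

0.557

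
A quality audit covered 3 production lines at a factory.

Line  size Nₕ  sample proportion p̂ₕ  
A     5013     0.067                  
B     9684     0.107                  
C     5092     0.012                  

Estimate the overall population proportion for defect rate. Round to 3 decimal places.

N = 5013 + 9684 + 5092 = 19789.
Overall proportion = Σ (Nₕ/N)·p̂ₕ.
Σ Nₕp̂ₕ = 335.871 + 1036.188 + 61.104 = 1433.163.
1433.163 / 19789 = 0.07242... → 0.072.

0.072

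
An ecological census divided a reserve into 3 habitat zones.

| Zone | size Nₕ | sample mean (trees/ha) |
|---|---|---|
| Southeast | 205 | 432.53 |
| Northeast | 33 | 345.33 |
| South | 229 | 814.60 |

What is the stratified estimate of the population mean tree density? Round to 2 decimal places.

N = 205 + 33 + 229 = 467.
The stratified mean weights each stratum mean by its population share Nₕ/N.
Σ Nₕx̄ₕ = 205·432.53 + 33·345.33 + 229·814.60 = 88668.65 + 11395.89 + 186543.4 = 286607.94.
Divide by N: 286607.94 / 467 = 613.7215... → 613.72.

613.72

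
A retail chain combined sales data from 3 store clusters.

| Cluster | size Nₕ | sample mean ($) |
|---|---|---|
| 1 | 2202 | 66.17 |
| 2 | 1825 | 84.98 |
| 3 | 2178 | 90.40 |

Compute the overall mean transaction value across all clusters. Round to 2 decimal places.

N = 6205; weights Wₕ = Nₕ/N = (0.3549, 0.2941, 0.3510).
x̄_st = Σ Wₕ·x̄ₕ = 0.3549·66.17 + 0.2941·84.98 + 0.3510·90.40 ≈ 80.2073...
→ 80.21.

80.21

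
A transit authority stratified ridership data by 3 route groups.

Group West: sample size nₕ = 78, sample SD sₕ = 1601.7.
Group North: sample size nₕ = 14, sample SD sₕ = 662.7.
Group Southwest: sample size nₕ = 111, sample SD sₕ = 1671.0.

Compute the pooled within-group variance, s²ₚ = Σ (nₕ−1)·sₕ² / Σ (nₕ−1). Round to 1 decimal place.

2551974.2

Degrees of freedom: 77 + 13 + 110 = 200.
Σ(nₕ−1)sₕ² = 77·2565442.89 + 13·439171.29 + 110·2792241 = 510394839.3.
s²ₚ = 510394839.3 / 200 = 2551974.197... → 2551974.2.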